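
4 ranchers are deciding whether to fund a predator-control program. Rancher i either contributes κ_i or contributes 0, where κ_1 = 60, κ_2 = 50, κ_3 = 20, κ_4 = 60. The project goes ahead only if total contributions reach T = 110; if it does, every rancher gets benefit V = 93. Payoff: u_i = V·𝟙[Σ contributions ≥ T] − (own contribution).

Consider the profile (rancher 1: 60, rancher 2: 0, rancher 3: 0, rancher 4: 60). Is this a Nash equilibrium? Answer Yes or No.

Total = 120 ≥ 110: provided.
Rancher 1 (pledges 60, payoff 33): dropping to 0 → total 60, payoff 0. No gain.
Rancher 2 (pledges 0, payoff 93): pledging 50 → total 170, payoff 43. No gain.
Rancher 3 (pledges 0, payoff 93): pledging 20 → total 140, payoff 73. No gain.
Rancher 4 (pledges 60, payoff 33): dropping to 0 → total 60, payoff 0. No gain.

Yes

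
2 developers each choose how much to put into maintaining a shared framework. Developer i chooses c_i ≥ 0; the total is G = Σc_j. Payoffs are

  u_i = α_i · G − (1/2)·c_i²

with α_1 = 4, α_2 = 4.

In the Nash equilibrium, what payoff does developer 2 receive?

24

Developer i's FOC: ∂u_i/∂c_i = α_i − c_i = 0, so c_i* = α_i.
NE contributions = (4, 4); G = 8.
u_2 = α_2·G − ½·(c_2)² = 4·8 − ½·4² = 24.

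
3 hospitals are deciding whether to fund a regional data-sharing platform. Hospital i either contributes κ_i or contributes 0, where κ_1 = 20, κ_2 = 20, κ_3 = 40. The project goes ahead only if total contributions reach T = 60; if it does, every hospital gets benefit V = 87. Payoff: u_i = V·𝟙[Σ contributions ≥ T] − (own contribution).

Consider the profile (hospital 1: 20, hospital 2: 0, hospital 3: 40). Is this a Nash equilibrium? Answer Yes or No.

Yes

Total = 60 ≥ 60: provided.
Hospital 1 (pledges 20, payoff 67): dropping to 0 → total 40, payoff 0. No gain.
Hospital 2 (pledges 0, payoff 87): pledging 20 → total 80, payoff 67. No gain.
Hospital 3 (pledges 40, payoff 47): dropping to 0 → total 20, payoff 0. No gain.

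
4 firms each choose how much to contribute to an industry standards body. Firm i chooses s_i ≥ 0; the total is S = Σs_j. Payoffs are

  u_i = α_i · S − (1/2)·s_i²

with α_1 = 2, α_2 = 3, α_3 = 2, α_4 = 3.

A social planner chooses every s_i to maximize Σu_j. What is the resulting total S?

40

Planner FOC: ∂(Σu_j)/∂s_i = (Σα_j) − s_i = 0, so s_i^SO = Σα_j = 10 for every i; S^SO = 40.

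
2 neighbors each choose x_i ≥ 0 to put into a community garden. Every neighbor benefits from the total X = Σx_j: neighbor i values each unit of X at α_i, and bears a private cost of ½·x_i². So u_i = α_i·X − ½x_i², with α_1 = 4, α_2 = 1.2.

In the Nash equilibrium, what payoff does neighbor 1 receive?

12.8

Neighbor i's FOC: ∂u_i/∂x_i = α_i − x_i = 0, so x_i* = α_i.
NE contributions = (4, 1.2); X = 5.2.
u_1 = α_1·X − ½·(x_1)² = 4·5.2 − ½·4² = 12.8.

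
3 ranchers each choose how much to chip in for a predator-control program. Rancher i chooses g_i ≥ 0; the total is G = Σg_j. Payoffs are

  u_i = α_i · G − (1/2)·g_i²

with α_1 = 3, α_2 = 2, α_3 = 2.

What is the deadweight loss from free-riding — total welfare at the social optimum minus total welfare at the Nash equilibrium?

Rancher i's FOC: ∂u_i/∂g_i = α_i − g_i = 0, so g_i* = α_i.
NE contributions = (3, 2, 2); G = 7.
W^NE = (Σα)·G − ½Σα_i² = 7² − ½·17 = 40.5.
Planner sets g_i = Σα_j = 7 for every i, so G^SO = 3·7 = 21.
W^SO = (Σα)·G^SO − ½·3·(Σα)² = (3/2)·7² = 73.5.
Deadweight loss = W^SO − W^NE = 33.

33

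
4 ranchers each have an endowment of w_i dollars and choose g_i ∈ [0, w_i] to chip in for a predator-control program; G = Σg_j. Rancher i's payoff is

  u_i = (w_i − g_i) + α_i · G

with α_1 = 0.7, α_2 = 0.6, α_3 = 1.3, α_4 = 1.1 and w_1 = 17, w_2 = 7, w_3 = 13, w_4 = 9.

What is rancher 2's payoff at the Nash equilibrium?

20.2

∂u_i/∂g_i = α_i − 1, so rancher i contributes w_i if α_i > 1, else 0.
α_i > 1 for i ∈ {3, 4}; NE contributions (0, 0, 13, 9), G = 22.
u_2 = (7 − 0) + 0.6·22 = 20.2.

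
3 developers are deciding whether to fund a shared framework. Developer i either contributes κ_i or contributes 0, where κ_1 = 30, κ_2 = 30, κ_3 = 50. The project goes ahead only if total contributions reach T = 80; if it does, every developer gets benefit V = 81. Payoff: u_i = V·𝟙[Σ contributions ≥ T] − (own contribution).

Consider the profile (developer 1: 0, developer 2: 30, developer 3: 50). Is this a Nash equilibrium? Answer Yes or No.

Total = 80 ≥ 80: provided.
Developer 1 (pledges 0, payoff 81): pledging 30 → total 110, payoff 51. No gain.
Developer 2 (pledges 30, payoff 51): dropping to 0 → total 50, payoff 0. No gain.
Developer 3 (pledges 50, payoff 31): dropping to 0 → total 30, payoff 0. No gain.

Yes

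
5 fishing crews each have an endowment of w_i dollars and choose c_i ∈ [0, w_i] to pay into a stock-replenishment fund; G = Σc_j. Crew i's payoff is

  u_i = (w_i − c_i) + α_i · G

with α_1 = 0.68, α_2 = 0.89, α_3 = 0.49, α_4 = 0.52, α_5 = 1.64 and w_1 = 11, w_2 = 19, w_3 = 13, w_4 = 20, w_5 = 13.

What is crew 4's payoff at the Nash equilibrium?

26.76

∂u_i/∂c_i = α_i − 1, so crew i contributes w_i if α_i > 1, else 0.
α_i > 1 for i ∈ {5}; NE contributions (0, 0, 0, 0, 13), G = 13.
u_4 = (20 − 0) + 0.52·13 = 26.76.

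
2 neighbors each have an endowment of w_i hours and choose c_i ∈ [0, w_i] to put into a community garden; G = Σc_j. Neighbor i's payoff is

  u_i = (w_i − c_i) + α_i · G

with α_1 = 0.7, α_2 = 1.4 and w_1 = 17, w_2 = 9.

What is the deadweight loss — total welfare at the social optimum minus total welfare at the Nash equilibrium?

∂u_i/∂c_i = α_i − 1, so neighbor i contributes w_i if α_i > 1, else 0.
α_i > 1 for i ∈ {2}; NE contributions (0, 9), G = 9.
W^NE = Σw_i − G^NE + (Σα_i)·G^NE = 26 + 1.1·9 = 35.9.
Planner: ∂(Σu_j)/∂c_i = Σα_j − 1 = 1.1 > 0, so everyone contributes w_i; G^SO = 26, W^SO = 26 + 1.1·26 = 54.6.
Deadweight loss = 18.7.

18.7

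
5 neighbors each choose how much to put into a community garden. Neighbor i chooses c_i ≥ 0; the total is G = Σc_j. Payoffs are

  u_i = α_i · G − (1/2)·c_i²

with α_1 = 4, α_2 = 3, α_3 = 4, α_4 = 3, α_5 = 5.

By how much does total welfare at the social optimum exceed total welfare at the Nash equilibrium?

579

Neighbor i's FOC: ∂u_i/∂c_i = α_i − c_i = 0, so c_i* = α_i.
NE contributions = (4, 3, 4, 3, 5); G = 19.
W^NE = (Σα)·G − ½Σα_i² = 19² − ½·75 = 323.5.
Planner sets c_i = Σα_j = 19 for every i, so G^SO = 5·19 = 95.
W^SO = (Σα)·G^SO − ½·5·(Σα)² = (5/2)·19² = 902.5.
Deadweight loss = W^SO − W^NE = 579.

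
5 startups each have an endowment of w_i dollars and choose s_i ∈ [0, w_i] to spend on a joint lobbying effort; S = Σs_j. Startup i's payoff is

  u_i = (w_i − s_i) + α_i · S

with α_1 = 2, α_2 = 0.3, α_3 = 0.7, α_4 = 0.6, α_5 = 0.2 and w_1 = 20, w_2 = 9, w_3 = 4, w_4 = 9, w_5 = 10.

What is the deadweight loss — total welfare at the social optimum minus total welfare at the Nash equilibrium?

∂u_i/∂s_i = α_i − 1, so startup i contributes w_i if α_i > 1, else 0.
α_i > 1 for i ∈ {1}; NE contributions (20, 0, 0, 0, 0), S = 20.
W^NE = Σw_i − S^NE + (Σα_i)·S^NE = 52 + 2.8·20 = 108.
Planner: ∂(Σu_j)/∂s_i = Σα_j − 1 = 2.8 > 0, so everyone contributes w_i; S^SO = 52, W^SO = 52 + 2.8·52 = 197.6.
Deadweight loss = 89.6.

89.6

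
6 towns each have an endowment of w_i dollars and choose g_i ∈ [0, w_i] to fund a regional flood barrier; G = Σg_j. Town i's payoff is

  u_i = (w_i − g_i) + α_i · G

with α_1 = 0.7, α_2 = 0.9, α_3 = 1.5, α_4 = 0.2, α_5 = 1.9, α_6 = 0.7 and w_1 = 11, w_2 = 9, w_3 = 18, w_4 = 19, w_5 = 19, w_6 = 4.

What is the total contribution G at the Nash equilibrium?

37

∂u_i/∂g_i = α_i − 1, so town i contributes w_i if α_i > 1, else 0.
α_i > 1 for i ∈ {3, 5}; NE contributions (0, 0, 18, 0, 19, 0), G = 37.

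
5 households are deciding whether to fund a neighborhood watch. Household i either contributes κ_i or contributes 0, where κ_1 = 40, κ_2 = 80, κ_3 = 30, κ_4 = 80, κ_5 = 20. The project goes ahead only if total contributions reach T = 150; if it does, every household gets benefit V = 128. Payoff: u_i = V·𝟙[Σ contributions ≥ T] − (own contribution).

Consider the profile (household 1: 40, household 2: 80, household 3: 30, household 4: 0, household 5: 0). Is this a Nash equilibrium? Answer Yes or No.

Yes

Total = 150 ≥ 150: provided.
Household 1 (pledges 40, payoff 88): dropping to 0 → total 110, payoff 0. No gain.
Household 2 (pledges 80, payoff 48): dropping to 0 → total 70, payoff 0. No gain.
Household 3 (pledges 30, payoff 98): dropping to 0 → total 120, payoff 0. No gain.
Household 4 (pledges 0, payoff 128): pledging 80 → total 230, payoff 48. No gain.
Household 5 (pledges 0, payoff 128): pledging 20 → total 170, payoff 108. No gain.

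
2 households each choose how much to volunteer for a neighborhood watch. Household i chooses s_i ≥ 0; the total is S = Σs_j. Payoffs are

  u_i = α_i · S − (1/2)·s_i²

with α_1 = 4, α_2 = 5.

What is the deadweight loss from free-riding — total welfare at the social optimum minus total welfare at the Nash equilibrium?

Household i's FOC: ∂u_i/∂s_i = α_i − s_i = 0, so s_i* = α_i.
NE contributions = (4, 5); S = 9.
W^NE = (Σα)·S − ½Σα_i² = 9² − ½·41 = 60.5.
Planner sets s_i = Σα_j = 9 for every i, so S^SO = 2·9 = 18.
W^SO = (Σα)·S^SO − ½·2·(Σα)² = (2/2)·9² = 81.
Deadweight loss = W^SO − W^NE = 20.5.

20.5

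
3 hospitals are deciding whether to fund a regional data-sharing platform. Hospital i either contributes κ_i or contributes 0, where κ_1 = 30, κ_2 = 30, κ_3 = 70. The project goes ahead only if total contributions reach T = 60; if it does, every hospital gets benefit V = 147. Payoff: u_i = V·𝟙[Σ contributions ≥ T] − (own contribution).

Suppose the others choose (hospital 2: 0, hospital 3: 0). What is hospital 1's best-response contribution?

0

Others' total = 0. Even contributing 30 gives 30 < 60: no benefit either way.
Best response: 0.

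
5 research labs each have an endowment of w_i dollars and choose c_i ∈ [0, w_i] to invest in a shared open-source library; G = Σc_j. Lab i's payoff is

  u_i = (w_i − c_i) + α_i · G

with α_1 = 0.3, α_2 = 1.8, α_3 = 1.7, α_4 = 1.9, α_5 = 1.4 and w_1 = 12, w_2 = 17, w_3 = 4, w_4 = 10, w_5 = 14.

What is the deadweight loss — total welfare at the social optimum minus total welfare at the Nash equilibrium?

73.2

∂u_i/∂c_i = α_i − 1, so lab i contributes w_i if α_i > 1, else 0.
α_i > 1 for i ∈ {2, 3, 4, 5}; NE contributions (0, 17, 4, 10, 14), G = 45.
W^NE = Σw_i − G^NE + (Σα_i)·G^NE = 57 + 6.1·45 = 331.5.
Planner: ∂(Σu_j)/∂c_i = Σα_j − 1 = 6.1 > 0, so everyone contributes w_i; G^SO = 57, W^SO = 57 + 6.1·57 = 404.7.
Deadweight loss = 73.2.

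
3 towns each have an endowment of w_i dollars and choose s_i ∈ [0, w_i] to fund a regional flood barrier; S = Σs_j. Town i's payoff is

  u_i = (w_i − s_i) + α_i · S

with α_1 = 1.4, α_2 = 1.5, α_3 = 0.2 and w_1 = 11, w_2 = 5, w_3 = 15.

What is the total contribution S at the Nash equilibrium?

∂u_i/∂s_i = α_i − 1, so town i contributes w_i if α_i > 1, else 0.
α_i > 1 for i ∈ {1, 2}; NE contributions (11, 5, 0), S = 16.

16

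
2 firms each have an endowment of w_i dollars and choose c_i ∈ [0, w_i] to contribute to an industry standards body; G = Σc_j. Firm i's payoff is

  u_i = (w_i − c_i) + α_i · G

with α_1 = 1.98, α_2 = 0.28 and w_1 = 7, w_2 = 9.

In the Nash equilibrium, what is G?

7

∂u_i/∂c_i = α_i − 1, so firm i contributes w_i if α_i > 1, else 0.
α_i > 1 for i ∈ {1}; NE contributions (7, 0), G = 7.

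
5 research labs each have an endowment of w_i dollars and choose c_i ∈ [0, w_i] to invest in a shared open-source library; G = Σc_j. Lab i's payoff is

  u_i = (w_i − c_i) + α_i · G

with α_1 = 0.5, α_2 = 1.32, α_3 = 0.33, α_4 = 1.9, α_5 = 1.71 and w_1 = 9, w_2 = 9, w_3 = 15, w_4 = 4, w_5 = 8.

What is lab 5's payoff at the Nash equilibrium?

∂u_i/∂c_i = α_i − 1, so lab i contributes w_i if α_i > 1, else 0.
α_i > 1 for i ∈ {2, 4, 5}; NE contributions (0, 9, 0, 4, 8), G = 21.
u_5 = (8 − 8) + 1.71·21 = 35.91.

35.91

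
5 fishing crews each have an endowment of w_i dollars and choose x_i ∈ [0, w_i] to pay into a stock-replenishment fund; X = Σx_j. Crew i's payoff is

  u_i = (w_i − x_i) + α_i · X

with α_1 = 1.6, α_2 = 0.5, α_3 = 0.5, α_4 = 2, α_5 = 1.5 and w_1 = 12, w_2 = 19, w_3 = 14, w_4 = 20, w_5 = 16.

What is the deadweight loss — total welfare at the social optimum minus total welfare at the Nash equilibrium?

∂u_i/∂x_i = α_i − 1, so crew i contributes w_i if α_i > 1, else 0.
α_i > 1 for i ∈ {1, 4, 5}; NE contributions (12, 0, 0, 20, 16), X = 48.
W^NE = Σw_i − X^NE + (Σα_i)·X^NE = 81 + 5.1·48 = 325.8.
Planner: ∂(Σu_j)/∂x_i = Σα_j − 1 = 5.1 > 0, so everyone contributes w_i; X^SO = 81, W^SO = 81 + 5.1·81 = 494.1.
Deadweight loss = 168.3.

168.3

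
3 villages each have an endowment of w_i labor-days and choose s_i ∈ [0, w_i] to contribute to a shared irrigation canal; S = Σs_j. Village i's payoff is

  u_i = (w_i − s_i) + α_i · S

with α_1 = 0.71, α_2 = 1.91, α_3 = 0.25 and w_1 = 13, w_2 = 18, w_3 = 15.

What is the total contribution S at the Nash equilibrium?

18

∂u_i/∂s_i = α_i − 1, so village i contributes w_i if α_i > 1, else 0.
α_i > 1 for i ∈ {2}; NE contributions (0, 18, 0), S = 18.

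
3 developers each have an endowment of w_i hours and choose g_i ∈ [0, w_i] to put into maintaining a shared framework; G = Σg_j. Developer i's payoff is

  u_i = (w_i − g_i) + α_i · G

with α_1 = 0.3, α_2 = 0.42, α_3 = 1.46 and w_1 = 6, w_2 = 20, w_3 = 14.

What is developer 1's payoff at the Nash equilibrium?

10.2

∂u_i/∂g_i = α_i − 1, so developer i contributes w_i if α_i > 1, else 0.
α_i > 1 for i ∈ {3}; NE contributions (0, 0, 14), G = 14.
u_1 = (6 − 0) + 0.3·14 = 10.2.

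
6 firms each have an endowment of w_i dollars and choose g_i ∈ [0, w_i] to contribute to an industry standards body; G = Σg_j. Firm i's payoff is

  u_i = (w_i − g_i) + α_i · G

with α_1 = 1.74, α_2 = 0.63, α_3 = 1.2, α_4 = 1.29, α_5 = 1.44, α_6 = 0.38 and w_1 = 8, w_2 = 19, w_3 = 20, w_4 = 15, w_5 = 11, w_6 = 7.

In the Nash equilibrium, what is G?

54

∂u_i/∂g_i = α_i − 1, so firm i contributes w_i if α_i > 1, else 0.
α_i > 1 for i ∈ {1, 3, 4, 5}; NE contributions (8, 0, 20, 15, 11, 0), G = 54.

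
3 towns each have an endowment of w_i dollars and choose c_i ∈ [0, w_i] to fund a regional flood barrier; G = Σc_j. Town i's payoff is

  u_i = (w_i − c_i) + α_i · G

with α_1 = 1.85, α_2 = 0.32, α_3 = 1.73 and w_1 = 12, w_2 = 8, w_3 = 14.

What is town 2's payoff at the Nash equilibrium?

∂u_i/∂c_i = α_i − 1, so town i contributes w_i if α_i > 1, else 0.
α_i > 1 for i ∈ {1, 3}; NE contributions (12, 0, 14), G = 26.
u_2 = (8 − 0) + 0.32·26 = 16.32.

16.32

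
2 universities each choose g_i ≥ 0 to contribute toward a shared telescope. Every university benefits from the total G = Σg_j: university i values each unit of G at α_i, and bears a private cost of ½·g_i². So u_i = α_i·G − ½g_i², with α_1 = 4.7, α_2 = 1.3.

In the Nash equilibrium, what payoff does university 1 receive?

17.155

University i's FOC: ∂u_i/∂g_i = α_i − g_i = 0, so g_i* = α_i.
NE contributions = (4.7, 1.3); G = 6.
u_1 = α_1·G − ½·(g_1)² = 4.7·6 − ½·4.7² = 17.155.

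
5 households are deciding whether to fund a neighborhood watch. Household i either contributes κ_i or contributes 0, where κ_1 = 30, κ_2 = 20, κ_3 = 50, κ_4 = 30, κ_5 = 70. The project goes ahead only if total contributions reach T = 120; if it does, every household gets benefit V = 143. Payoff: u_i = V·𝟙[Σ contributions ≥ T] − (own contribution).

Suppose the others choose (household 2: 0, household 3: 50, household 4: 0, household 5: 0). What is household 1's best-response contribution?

0

Others' total = 50. Even contributing 30 gives 80 < 120: no benefit either way.
Best response: 0.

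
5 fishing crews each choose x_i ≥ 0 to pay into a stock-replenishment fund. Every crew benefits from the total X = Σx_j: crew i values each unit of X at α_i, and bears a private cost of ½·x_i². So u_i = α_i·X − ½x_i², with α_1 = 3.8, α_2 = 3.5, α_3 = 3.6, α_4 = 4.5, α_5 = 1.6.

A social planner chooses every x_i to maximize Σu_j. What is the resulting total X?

Planner FOC: ∂(Σu_j)/∂x_i = (Σα_j) − x_i = 0, so x_i^SO = Σα_j = 17 for every i; X^SO = 85.

85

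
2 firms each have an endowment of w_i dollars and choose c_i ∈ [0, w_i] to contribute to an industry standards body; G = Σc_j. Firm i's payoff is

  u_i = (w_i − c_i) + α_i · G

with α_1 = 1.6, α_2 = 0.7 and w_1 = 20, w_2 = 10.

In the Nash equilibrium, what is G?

20

∂u_i/∂c_i = α_i − 1, so firm i contributes w_i if α_i > 1, else 0.
α_i > 1 for i ∈ {1}; NE contributions (20, 0), G = 20.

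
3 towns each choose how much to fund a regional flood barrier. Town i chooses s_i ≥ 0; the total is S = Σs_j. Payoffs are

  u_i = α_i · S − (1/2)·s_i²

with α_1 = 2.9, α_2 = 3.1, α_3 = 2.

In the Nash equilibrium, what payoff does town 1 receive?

18.995

Town i's FOC: ∂u_i/∂s_i = α_i − s_i = 0, so s_i* = α_i.
NE contributions = (2.9, 3.1, 2); S = 8.
u_1 = α_1·S − ½·(s_1)² = 2.9·8 − ½·2.9² = 18.995.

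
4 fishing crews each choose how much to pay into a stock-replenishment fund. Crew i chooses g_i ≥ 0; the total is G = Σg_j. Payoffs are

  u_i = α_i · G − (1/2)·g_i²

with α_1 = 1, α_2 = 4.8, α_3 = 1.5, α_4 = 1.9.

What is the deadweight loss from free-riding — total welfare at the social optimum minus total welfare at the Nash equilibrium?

99.59

Crew i's FOC: ∂u_i/∂g_i = α_i − g_i = 0, so g_i* = α_i.
NE contributions = (1, 4.8, 1.5, 1.9); G = 9.2.
W^NE = (Σα)·G − ½Σα_i² = 9.2² − ½·29.9 = 69.69.
Planner sets g_i = Σα_j = 9.2 for every i, so G^SO = 4·9.2 = 36.8.
W^SO = (Σα)·G^SO − ½·4·(Σα)² = (4/2)·9.2² = 169.28.
Deadweight loss = W^SO − W^NE = 99.59.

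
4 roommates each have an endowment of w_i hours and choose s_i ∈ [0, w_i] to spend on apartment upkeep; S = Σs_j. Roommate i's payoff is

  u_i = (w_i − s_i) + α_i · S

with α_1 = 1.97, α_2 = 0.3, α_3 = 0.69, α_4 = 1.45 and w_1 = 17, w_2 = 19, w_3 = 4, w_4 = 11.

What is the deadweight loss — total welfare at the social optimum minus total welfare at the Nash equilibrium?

78.43

∂u_i/∂s_i = α_i − 1, so roommate i contributes w_i if α_i > 1, else 0.
α_i > 1 for i ∈ {1, 4}; NE contributions (17, 0, 0, 11), S = 28.
W^NE = Σw_i − S^NE + (Σα_i)·S^NE = 51 + 3.41·28 = 146.48.
Planner: ∂(Σu_j)/∂s_i = Σα_j − 1 = 3.41 > 0, so everyone contributes w_i; S^SO = 51, W^SO = 51 + 3.41·51 = 224.91.
Deadweight loss = 78.43.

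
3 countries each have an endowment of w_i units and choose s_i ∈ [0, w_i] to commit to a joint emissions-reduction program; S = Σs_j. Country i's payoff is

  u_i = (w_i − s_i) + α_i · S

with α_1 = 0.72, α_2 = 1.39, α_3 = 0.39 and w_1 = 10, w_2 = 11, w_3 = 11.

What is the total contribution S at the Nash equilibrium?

∂u_i/∂s_i = α_i − 1, so country i contributes w_i if α_i > 1, else 0.
α_i > 1 for i ∈ {2}; NE contributions (0, 11, 0), S = 11.

11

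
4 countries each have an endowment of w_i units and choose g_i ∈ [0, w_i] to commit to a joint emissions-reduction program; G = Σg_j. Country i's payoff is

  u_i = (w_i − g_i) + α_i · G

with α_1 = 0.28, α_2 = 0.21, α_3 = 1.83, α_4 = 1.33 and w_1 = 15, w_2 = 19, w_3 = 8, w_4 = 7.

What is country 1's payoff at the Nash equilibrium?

19.2

∂u_i/∂g_i = α_i − 1, so country i contributes w_i if α_i > 1, else 0.
α_i > 1 for i ∈ {3, 4}; NE contributions (0, 0, 8, 7), G = 15.
u_1 = (15 − 0) + 0.28·15 = 19.2.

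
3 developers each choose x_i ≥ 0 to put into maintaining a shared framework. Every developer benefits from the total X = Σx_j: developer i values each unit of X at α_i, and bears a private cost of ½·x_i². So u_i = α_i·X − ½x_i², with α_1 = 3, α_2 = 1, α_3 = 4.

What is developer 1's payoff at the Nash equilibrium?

Developer i's FOC: ∂u_i/∂x_i = α_i − x_i = 0, so x_i* = α_i.
NE contributions = (3, 1, 4); X = 8.
u_1 = α_1·X − ½·(x_1)² = 3·8 − ½·3² = 19.5.

19.5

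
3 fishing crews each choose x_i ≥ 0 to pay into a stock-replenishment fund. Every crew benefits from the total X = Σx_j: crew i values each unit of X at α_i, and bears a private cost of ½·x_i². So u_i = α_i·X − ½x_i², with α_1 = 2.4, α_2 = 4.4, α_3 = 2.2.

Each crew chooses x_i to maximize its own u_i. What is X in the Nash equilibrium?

9

Crew i's FOC: ∂u_i/∂x_i = α_i − x_i = 0, so x_i* = α_i.
NE contributions = (2.4, 4.4, 2.2); X = 9.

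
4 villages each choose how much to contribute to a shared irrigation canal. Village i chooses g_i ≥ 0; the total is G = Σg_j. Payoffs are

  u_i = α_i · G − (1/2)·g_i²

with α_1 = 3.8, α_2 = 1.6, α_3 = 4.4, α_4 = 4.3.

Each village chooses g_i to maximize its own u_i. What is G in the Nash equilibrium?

14.1

Village i's FOC: ∂u_i/∂g_i = α_i − g_i = 0, so g_i* = α_i.
NE contributions = (3.8, 1.6, 4.4, 4.3); G = 14.1.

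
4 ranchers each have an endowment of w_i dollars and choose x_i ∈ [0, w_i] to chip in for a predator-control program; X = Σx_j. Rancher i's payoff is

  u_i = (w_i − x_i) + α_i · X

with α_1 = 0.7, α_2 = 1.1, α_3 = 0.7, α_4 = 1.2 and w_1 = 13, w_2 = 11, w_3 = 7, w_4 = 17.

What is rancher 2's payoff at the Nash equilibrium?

30.8

∂u_i/∂x_i = α_i − 1, so rancher i contributes w_i if α_i > 1, else 0.
α_i > 1 for i ∈ {2, 4}; NE contributions (0, 11, 0, 17), X = 28.
u_2 = (11 − 11) + 1.1·28 = 30.8.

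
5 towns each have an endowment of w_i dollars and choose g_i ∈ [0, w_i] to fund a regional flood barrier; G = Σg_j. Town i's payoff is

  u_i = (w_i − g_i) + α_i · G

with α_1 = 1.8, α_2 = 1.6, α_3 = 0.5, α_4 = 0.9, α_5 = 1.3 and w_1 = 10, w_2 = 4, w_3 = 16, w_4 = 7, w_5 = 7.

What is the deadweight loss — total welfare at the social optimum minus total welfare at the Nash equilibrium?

∂u_i/∂g_i = α_i − 1, so town i contributes w_i if α_i > 1, else 0.
α_i > 1 for i ∈ {1, 2, 5}; NE contributions (10, 4, 0, 0, 7), G = 21.
W^NE = Σw_i − G^NE + (Σα_i)·G^NE = 44 + 5.1·21 = 151.1.
Planner: ∂(Σu_j)/∂g_i = Σα_j − 1 = 5.1 > 0, so everyone contributes w_i; G^SO = 44, W^SO = 44 + 5.1·44 = 268.4.
Deadweight loss = 117.3.

117.3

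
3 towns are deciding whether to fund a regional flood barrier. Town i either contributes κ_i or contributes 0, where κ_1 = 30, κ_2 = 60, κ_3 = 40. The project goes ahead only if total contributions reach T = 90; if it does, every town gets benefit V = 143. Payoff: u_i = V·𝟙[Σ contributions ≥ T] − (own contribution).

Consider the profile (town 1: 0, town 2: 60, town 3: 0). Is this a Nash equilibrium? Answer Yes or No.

Total = 60 < 90: not provided.
Town 1 (pledges 0, payoff 0): pledging 30 → total 90, payoff 113. Profitable deviation.

No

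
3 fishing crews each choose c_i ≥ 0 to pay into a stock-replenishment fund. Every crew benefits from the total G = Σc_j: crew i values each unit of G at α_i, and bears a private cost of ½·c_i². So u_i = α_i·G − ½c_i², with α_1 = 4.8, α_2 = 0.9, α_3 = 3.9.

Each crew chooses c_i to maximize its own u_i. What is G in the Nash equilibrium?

9.6

Crew i's FOC: ∂u_i/∂c_i = α_i − c_i = 0, so c_i* = α_i.
NE contributions = (4.8, 0.9, 3.9); G = 9.6.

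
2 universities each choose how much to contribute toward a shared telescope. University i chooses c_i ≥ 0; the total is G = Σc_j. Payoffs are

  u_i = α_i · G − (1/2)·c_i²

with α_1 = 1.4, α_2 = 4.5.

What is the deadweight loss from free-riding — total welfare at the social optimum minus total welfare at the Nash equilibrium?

University i's FOC: ∂u_i/∂c_i = α_i − c_i = 0, so c_i* = α_i.
NE contributions = (1.4, 4.5); G = 5.9.
W^NE = (Σα)·G − ½Σα_i² = 5.9² − ½·22.21 = 23.705.
Planner sets c_i = Σα_j = 5.9 for every i, so G^SO = 2·5.9 = 11.8.
W^SO = (Σα)·G^SO − ½·2·(Σα)² = (2/2)·5.9² = 34.81.
Deadweight loss = W^SO − W^NE = 11.105.

11.105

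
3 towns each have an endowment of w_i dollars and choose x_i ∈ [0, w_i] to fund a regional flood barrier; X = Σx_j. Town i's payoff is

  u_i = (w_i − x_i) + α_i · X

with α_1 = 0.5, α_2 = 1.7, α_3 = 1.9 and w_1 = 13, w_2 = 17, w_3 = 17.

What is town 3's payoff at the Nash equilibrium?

∂u_i/∂x_i = α_i − 1, so town i contributes w_i if α_i > 1, else 0.
α_i > 1 for i ∈ {2, 3}; NE contributions (0, 17, 17), X = 34.
u_3 = (17 − 17) + 1.9·34 = 64.6.

64.6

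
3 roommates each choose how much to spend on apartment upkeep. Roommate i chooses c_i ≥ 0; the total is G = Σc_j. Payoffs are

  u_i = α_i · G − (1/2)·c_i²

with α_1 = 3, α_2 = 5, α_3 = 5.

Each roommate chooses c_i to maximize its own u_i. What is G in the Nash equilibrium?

13

Roommate i's FOC: ∂u_i/∂c_i = α_i − c_i = 0, so c_i* = α_i.
NE contributions = (3, 5, 5); G = 13.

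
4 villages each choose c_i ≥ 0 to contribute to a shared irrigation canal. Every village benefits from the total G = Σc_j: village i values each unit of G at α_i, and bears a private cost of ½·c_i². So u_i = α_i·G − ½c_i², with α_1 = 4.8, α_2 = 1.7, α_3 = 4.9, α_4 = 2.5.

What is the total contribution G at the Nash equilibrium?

Village i's FOC: ∂u_i/∂c_i = α_i − c_i = 0, so c_i* = α_i.
NE contributions = (4.8, 1.7, 4.9, 2.5); G = 13.9.

13.9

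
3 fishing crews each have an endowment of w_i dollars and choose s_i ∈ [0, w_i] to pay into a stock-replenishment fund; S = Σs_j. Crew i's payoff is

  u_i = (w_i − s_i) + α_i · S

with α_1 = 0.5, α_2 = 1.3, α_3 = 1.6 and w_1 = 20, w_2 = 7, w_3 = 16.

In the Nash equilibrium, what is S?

23

∂u_i/∂s_i = α_i − 1, so crew i contributes w_i if α_i > 1, else 0.
α_i > 1 for i ∈ {2, 3}; NE contributions (0, 7, 16), S = 23.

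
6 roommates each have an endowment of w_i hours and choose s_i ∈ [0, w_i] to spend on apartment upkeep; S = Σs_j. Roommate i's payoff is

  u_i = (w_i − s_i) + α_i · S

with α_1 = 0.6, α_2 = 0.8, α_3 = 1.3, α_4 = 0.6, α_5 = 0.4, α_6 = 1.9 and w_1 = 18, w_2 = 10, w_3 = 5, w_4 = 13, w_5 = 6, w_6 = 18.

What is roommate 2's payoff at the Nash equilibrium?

28.4

∂u_i/∂s_i = α_i − 1, so roommate i contributes w_i if α_i > 1, else 0.
α_i > 1 for i ∈ {3, 6}; NE contributions (0, 0, 5, 0, 0, 18), S = 23.
u_2 = (10 − 0) + 0.8·23 = 28.4.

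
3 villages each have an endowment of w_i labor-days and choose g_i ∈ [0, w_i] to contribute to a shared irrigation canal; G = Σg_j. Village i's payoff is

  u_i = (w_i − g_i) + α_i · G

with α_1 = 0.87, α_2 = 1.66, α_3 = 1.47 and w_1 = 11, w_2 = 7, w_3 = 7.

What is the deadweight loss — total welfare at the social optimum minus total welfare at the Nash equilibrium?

33

∂u_i/∂g_i = α_i − 1, so village i contributes w_i if α_i > 1, else 0.
α_i > 1 for i ∈ {2, 3}; NE contributions (0, 7, 7), G = 14.
W^NE = Σw_i − G^NE + (Σα_i)·G^NE = 25 + 3·14 = 67.
Planner: ∂(Σu_j)/∂g_i = Σα_j − 1 = 3 > 0, so everyone contributes w_i; G^SO = 25, W^SO = 25 + 3·25 = 100.
Deadweight loss = 33.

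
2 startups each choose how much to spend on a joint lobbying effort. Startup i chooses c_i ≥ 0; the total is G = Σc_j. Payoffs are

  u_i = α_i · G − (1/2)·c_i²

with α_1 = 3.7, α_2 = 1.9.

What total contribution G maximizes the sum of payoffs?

Planner FOC: ∂(Σu_j)/∂c_i = (Σα_j) − c_i = 0, so c_i^SO = Σα_j = 5.6 for every i; G^SO = 11.2.

11.2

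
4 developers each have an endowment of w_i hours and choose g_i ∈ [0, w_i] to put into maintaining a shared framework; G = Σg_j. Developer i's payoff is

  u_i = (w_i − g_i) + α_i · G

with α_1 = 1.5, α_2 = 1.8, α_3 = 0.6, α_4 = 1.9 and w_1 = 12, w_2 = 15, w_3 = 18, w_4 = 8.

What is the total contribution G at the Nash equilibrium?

35

∂u_i/∂g_i = α_i − 1, so developer i contributes w_i if α_i > 1, else 0.
α_i > 1 for i ∈ {1, 2, 4}; NE contributions (12, 15, 0, 8), G = 35.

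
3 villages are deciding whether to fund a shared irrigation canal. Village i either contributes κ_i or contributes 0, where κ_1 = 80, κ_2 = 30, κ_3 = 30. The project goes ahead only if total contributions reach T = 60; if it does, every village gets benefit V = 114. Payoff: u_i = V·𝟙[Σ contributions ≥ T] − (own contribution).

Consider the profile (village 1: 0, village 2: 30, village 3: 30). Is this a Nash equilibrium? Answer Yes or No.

Yes

Total = 60 ≥ 60: provided.
Village 1 (pledges 0, payoff 114): pledging 80 → total 140, payoff 34. No gain.
Village 2 (pledges 30, payoff 84): dropping to 0 → total 30, payoff 0. No gain.
Village 3 (pledges 30, payoff 84): dropping to 0 → total 30, payoff 0. No gain.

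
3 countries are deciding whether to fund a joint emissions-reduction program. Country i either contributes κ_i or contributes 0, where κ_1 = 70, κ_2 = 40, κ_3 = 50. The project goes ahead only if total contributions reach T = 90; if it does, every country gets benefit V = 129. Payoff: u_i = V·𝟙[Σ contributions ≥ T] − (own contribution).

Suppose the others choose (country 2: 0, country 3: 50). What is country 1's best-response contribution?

70

Others' total = 50. Contributing 70 brings total to 120 ≥ 90: gain V − κ_1 = 59.
Best response: 70.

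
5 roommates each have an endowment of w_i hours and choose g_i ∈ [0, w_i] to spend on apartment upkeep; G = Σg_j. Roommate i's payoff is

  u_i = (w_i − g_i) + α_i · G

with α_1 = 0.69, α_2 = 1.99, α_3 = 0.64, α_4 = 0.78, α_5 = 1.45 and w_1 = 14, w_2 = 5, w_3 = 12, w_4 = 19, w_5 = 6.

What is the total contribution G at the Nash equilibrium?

11

∂u_i/∂g_i = α_i − 1, so roommate i contributes w_i if α_i > 1, else 0.
α_i > 1 for i ∈ {2, 5}; NE contributions (0, 5, 0, 0, 6), G = 11.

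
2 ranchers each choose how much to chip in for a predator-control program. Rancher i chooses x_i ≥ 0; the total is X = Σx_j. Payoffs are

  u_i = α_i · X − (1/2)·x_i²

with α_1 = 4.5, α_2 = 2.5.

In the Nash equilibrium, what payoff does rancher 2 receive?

14.375

Rancher i's FOC: ∂u_i/∂x_i = α_i − x_i = 0, so x_i* = α_i.
NE contributions = (4.5, 2.5); X = 7.
u_2 = α_2·X − ½·(x_2)² = 2.5·7 − ½·2.5² = 14.375.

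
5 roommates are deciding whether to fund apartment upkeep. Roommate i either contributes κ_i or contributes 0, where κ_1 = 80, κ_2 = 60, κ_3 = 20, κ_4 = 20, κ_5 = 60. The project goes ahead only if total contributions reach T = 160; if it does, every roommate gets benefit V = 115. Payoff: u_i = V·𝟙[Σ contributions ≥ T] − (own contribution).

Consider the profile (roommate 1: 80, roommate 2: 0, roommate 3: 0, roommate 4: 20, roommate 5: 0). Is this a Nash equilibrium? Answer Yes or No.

Total = 100 < 160: not provided.
Roommate 1 (pledges 80, payoff -80): dropping to 0 → total 20, payoff 0. Profitable deviation.

No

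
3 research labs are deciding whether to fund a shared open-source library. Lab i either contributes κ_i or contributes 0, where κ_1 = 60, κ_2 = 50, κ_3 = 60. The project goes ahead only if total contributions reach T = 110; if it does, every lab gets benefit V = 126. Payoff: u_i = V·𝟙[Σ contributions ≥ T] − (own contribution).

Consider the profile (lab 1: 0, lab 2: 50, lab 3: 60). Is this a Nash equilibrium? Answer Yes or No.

Yes

Total = 110 ≥ 110: provided.
Lab 1 (pledges 0, payoff 126): pledging 60 → total 170, payoff 66. No gain.
Lab 2 (pledges 50, payoff 76): dropping to 0 → total 60, payoff 0. No gain.
Lab 3 (pledges 60, payoff 66): dropping to 0 → total 50, payoff 0. No gain.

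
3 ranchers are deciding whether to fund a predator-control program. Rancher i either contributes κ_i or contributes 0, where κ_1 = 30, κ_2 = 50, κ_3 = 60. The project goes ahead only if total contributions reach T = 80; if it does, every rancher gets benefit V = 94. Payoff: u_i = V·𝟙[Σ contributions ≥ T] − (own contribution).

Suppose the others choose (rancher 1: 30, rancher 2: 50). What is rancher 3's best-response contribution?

0

Others' total = 80 ≥ 80; contributing adds cost 60 for no extra benefit.
Best response: 0.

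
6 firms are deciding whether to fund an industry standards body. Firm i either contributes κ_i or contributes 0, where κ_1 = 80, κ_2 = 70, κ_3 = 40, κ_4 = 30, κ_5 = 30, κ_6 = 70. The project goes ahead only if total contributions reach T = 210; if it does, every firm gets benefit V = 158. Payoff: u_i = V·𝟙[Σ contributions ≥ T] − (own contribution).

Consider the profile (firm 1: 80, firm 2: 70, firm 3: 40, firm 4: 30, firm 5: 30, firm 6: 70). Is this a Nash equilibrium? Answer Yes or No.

No

Total = 320 ≥ 210: provided.
Firm 1 (pledges 80, payoff 78): dropping to 0 → total 240, payoff 158. Profitable deviation.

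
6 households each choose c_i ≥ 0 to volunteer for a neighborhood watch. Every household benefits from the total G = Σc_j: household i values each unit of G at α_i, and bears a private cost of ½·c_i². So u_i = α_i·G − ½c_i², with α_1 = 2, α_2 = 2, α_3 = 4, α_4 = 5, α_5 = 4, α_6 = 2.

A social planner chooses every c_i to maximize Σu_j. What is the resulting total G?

114

Planner FOC: ∂(Σu_j)/∂c_i = (Σα_j) − c_i = 0, so c_i^SO = Σα_j = 19 for every i; G^SO = 114.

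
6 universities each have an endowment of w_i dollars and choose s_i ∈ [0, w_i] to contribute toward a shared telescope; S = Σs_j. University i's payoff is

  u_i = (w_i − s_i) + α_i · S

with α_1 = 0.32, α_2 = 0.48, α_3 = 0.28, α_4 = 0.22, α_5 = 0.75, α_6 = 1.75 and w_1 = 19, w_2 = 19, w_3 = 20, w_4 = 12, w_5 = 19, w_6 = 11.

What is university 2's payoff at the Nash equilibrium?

24.28

∂u_i/∂s_i = α_i − 1, so university i contributes w_i if α_i > 1, else 0.
α_i > 1 for i ∈ {6}; NE contributions (0, 0, 0, 0, 0, 11), S = 11.
u_2 = (19 − 0) + 0.48·11 = 24.28.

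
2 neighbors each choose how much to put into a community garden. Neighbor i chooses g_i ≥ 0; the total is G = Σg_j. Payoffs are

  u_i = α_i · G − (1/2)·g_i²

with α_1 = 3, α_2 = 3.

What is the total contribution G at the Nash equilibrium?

Neighbor i's FOC: ∂u_i/∂g_i = α_i − g_i = 0, so g_i* = α_i.
NE contributions = (3, 3); G = 6.

6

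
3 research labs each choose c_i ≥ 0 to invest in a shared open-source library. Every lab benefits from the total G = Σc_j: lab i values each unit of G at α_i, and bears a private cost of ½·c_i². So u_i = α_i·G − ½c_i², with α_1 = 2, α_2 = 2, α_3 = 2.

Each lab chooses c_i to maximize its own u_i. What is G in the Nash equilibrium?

Lab i's FOC: ∂u_i/∂c_i = α_i − c_i = 0, so c_i* = α_i.
NE contributions = (2, 2, 2); G = 6.

6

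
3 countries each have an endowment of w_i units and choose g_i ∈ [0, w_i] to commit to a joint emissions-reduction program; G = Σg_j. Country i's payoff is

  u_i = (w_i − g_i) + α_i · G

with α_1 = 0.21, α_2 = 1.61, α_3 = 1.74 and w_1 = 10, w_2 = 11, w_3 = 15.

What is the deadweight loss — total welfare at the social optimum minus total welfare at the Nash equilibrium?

∂u_i/∂g_i = α_i − 1, so country i contributes w_i if α_i > 1, else 0.
α_i > 1 for i ∈ {2, 3}; NE contributions (0, 11, 15), G = 26.
W^NE = Σw_i − G^NE + (Σα_i)·G^NE = 36 + 2.56·26 = 102.56.
Planner: ∂(Σu_j)/∂g_i = Σα_j − 1 = 2.56 > 0, so everyone contributes w_i; G^SO = 36, W^SO = 36 + 2.56·36 = 128.16.
Deadweight loss = 25.6.

25.6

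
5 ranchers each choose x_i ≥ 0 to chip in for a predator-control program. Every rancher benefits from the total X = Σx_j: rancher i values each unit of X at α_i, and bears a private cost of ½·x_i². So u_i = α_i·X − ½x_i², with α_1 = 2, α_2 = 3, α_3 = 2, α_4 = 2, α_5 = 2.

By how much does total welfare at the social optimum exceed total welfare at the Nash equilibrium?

Rancher i's FOC: ∂u_i/∂x_i = α_i − x_i = 0, so x_i* = α_i.
NE contributions = (2, 3, 2, 2, 2); X = 11.
W^NE = (Σα)·X − ½Σα_i² = 11² − ½·25 = 108.5.
Planner sets x_i = Σα_j = 11 for every i, so X^SO = 5·11 = 55.
W^SO = (Σα)·X^SO − ½·5·(Σα)² = (5/2)·11² = 302.5.
Deadweight loss = W^SO − W^NE = 194.

194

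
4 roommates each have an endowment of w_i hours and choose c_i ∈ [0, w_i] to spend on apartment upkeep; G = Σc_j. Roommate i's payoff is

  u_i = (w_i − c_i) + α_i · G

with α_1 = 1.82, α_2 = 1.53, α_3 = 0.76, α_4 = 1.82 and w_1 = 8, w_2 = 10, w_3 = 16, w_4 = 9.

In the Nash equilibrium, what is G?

27

∂u_i/∂c_i = α_i − 1, so roommate i contributes w_i if α_i > 1, else 0.
α_i > 1 for i ∈ {1, 2, 4}; NE contributions (8, 10, 0, 9), G = 27.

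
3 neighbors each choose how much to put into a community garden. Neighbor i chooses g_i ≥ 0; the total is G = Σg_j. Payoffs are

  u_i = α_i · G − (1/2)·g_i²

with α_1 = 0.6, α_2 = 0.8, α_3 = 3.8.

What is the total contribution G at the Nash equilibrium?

Neighbor i's FOC: ∂u_i/∂g_i = α_i − g_i = 0, so g_i* = α_i.
NE contributions = (0.6, 0.8, 3.8); G = 5.2.

5.2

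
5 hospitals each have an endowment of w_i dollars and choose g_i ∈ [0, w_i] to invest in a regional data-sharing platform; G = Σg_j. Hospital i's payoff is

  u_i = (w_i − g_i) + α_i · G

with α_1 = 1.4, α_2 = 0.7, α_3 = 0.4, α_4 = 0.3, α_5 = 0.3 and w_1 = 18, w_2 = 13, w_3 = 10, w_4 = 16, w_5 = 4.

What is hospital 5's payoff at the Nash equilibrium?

∂u_i/∂g_i = α_i − 1, so hospital i contributes w_i if α_i > 1, else 0.
α_i > 1 for i ∈ {1}; NE contributions (18, 0, 0, 0, 0), G = 18.
u_5 = (4 − 0) + 0.3·18 = 9.4.

9.4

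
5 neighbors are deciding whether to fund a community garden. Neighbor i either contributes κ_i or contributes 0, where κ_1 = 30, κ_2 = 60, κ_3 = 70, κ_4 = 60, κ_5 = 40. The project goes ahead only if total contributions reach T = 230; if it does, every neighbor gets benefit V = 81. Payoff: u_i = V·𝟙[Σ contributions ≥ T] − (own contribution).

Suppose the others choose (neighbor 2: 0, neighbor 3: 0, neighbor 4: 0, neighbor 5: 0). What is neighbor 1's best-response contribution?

0

Others' total = 0. Even contributing 30 gives 30 < 230: no benefit either way.
Best response: 0.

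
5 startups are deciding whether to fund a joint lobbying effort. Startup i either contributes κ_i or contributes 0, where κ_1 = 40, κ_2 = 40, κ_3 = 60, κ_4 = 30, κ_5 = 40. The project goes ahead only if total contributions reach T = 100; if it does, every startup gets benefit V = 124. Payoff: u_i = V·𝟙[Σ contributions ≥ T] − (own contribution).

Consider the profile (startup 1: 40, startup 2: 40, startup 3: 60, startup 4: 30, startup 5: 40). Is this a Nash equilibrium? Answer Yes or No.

Total = 210 ≥ 100: provided.
Startup 1 (pledges 40, payoff 84): dropping to 0 → total 170, payoff 124. Profitable deviation.

No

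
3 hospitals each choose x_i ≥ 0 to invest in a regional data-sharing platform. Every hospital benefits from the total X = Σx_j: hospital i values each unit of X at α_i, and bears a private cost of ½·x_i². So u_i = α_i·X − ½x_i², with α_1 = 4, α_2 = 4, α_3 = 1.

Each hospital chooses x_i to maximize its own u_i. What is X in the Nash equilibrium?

Hospital i's FOC: ∂u_i/∂x_i = α_i − x_i = 0, so x_i* = α_i.
NE contributions = (4, 4, 1); X = 9.

9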